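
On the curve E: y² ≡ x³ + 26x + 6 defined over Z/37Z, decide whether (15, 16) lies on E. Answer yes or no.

y² = 16² ≡ 34; x³ + 26x + 6 = 3771 ≡ 34 (mod 37). 34 = 34.

yes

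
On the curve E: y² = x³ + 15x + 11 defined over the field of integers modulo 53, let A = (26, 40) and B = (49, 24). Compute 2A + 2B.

First 2A:
Repeated addition: build up to 2A.
2A: tangent at (26, 40): λ = (3·26² + 15)/(2·40) ≡ 29/27. 27⁻¹ ≡ 2 (mod 53) since 27·2 = 54 ≡ 1, so λ ≡ 29·2 ≡ 5.
  x = λ² - 26 - 26 = 25 - 52 ≡ 26; y = λ·(26 - 26) - 40 ≡ 13. → (26, 13)
2A = (26, 13).
Next 2B:
Repeated addition: build up to 2B.
2B: tangent at (49, 24): λ = (3·49² + 15)/(2·24) ≡ 10/48. 48⁻¹ ≡ 21 (mod 53) since 48·21 = 1008 ≡ 1, so λ ≡ 10·21 ≡ 51.
  x = λ² - 49 - 49 = 2601 - 98 ≡ 12; y = λ·(49 - 12) - 24 ≡ 8. → (12, 8)
2B = (12, 8).
Finally 2A + 2B:
(26, 13) + (12, 8). λ = (8 - 13)/(12 - 26) ≡ 48/39 mod 53. 39⁻¹ ≡ 34 (mod 53), so λ ≡ 42.
  x = λ² - 26 - 12 = 1764 - 38 ≡ 30; y = λ·(26 - 30) - 13 ≡ 31. → (30, 31)

(30, 31)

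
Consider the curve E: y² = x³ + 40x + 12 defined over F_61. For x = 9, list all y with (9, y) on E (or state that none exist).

x³ + 40x + 12 = 1101 ≡ 3 (mod 61).
Square roots of 3 mod 61: 8 and 53 (since 8² = 64 ≡ 3).

8, 53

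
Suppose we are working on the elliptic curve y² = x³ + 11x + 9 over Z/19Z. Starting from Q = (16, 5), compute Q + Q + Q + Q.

(12, 8)

Double-and-add on 4 = (100)₂. Start with Q = (16, 5) for the leading 1-bit.
double: tangent at (16, 5): λ = (3·16² + 11)/(2·5) ≡ 0/10. 10⁻¹ ≡ 2 (mod 19), so λ ≡ 0·2 ≡ 0.
  x = λ² - 16 - 16 = 0 - 32 ≡ 6; y = λ·(16 - 6) - 5 ≡ 14. → (6, 14)
double: tangent at (6, 14): λ = (3·6² + 11)/(2·14) ≡ 5/9. 9⁻¹ ≡ 17 (mod 19), so λ ≡ 5·17 ≡ 9.
  x = λ² - 6 - 6 = 81 - 12 ≡ 12; y = λ·(6 - 12) - 14 ≡ 8. → (12, 8)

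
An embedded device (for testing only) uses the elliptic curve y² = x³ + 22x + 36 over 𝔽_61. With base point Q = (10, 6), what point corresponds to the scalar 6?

(32, 43)

Repeated addition: build up to 6Q.
2Q: tangent at (10, 6): λ = (3·10² + 22)/(2·6) ≡ 17/12. 12⁻¹ ≡ 56 (mod 61) since 12·56 = 672 ≡ 1, so λ ≡ 17·56 ≡ 37.
  x = λ² - 10 - 10 = 1369 - 20 ≡ 7; y = λ·(10 - 7) - 6 ≡ 44. → (7, 44)
3Q: (7, 44) + (10, 6). λ = (6 - 44)/(10 - 7) ≡ 23/3 mod 61. 3⁻¹ ≡ 41 (mod 61), so λ ≡ 28.
  x = λ² - 7 - 10 = 784 - 17 ≡ 35; y = λ·(7 - 35) - 44 ≡ 26. → (35, 26)
4Q: (35, 26) + (10, 6). λ = (6 - 26)/(10 - 35) ≡ 41/36 mod 61. 36⁻¹ ≡ 39 (mod 61), so λ ≡ 13.
  x = λ² - 35 - 10 = 169 - 45 ≡ 2; y = λ·(35 - 2) - 26 ≡ 37. → (2, 37)
5Q: (2, 37) + (10, 6). λ = (6 - 37)/(10 - 2) ≡ 30/8 mod 61. 8⁻¹ ≡ 23 (mod 61), so λ ≡ 19.
  x = λ² - 2 - 10 = 361 - 12 ≡ 44; y = λ·(2 - 44) - 37 ≡ 19. → (44, 19)
6Q: (44, 19) + (10, 6). λ = (6 - 19)/(10 - 44) ≡ 48/27 mod 61. 27⁻¹ ≡ 52 (mod 61) since 27·52 = 1404 ≡ 1, so λ ≡ 56.
  x = λ² - 44 - 10 = 3136 - 54 ≡ 32; y = λ·(44 - 32) - 19 ≡ 43. → (32, 43)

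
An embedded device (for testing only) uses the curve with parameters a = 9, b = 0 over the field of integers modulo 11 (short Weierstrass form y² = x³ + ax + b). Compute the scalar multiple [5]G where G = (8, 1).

(8, 1)

Repeated addition: build up to 5G.
2G: tangent at (8, 1): λ = (3·8² + 9)/(2·1) ≡ 3/2. 2⁻¹ ≡ 6 (mod 11) since 2·6 = 12 ≡ 1, so λ ≡ 3·6 ≡ 7.
  x = λ² - 8 - 8 = 49 - 16 ≡ 0; y = λ·(8 - 0) - 1 ≡ 0. → (0, 0)
3G: (0, 0) + (8, 1). λ = (1 - 0)/(8 - 0) ≡ 1/8 mod 11. 8⁻¹ ≡ 7 (mod 11) since 8·7 = 56 ≡ 1, so λ ≡ 7.
  x = λ² - 0 - 8 = 49 - 8 ≡ 8; y = λ·(0 - 8) - 0 ≡ 10. → (8, 10)
4G: (8, 10) + (8, 1): same x and y₁ ≡ -y₂, so the sum is O.
5G: O + (8, 1) = (8, 1) (identity).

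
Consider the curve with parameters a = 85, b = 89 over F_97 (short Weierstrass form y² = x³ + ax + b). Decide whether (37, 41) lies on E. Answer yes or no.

no

y² = 41² ≡ 32; x³ + 85x + 89 = 53887 ≡ 52 (mod 97). 32 ≠ 52.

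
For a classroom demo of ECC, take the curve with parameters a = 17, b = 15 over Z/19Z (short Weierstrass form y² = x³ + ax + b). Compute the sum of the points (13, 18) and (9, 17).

(13, 18) + (9, 17). λ = (17 - 18)/(9 - 13) ≡ 18/15 mod 19. 15⁻¹ ≡ 14 (mod 19) since 15·14 = 210 ≡ 1, so λ ≡ 5.
  x = λ² - 13 - 9 = 25 - 22 ≡ 3; y = λ·(13 - 3) - 18 ≡ 13. → (3, 13)

(3, 13)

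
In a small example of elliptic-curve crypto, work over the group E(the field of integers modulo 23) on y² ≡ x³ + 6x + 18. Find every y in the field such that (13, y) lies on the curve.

4, 19

x³ + 6x + 18 = 2293 ≡ 16 (mod 23).
Square roots of 16 mod 23: 4 and 19 (since 4² = 16 ≡ 16).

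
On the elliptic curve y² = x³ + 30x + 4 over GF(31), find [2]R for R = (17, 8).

(13, 7)

tangent at (17, 8): λ = (3·17² + 30)/(2·8) ≡ 29/16. 16⁻¹ ≡ 2 (mod 31) since 16·2 = 32 ≡ 1, so λ ≡ 29·2 ≡ 27.
  x = λ² - 17 - 17 = 729 - 34 ≡ 13; y = λ·(17 - 13) - 8 ≡ 7. → (13, 7)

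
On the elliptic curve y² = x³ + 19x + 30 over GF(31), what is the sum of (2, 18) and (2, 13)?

The two points share x = 2 and their y-coordinates satisfy 18 + 13 ≡ 0 (mod 31), so they are inverses. Their sum is O.

O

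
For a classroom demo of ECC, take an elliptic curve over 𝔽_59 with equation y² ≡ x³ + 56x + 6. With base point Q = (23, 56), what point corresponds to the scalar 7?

(23, 3)

Repeated addition: build up to 7Q.
2Q: tangent at (23, 56): λ = (3·23² + 56)/(2·56) ≡ 50/53. 53⁻¹ ≡ 49 (mod 59), so λ ≡ 50·49 ≡ 31.
  x = λ² - 23 - 23 = 961 - 46 ≡ 30; y = λ·(23 - 30) - 56 ≡ 22. → (30, 22)
3Q: (30, 22) + (23, 56). λ = (56 - 22)/(23 - 30) ≡ 34/52 mod 59. 52⁻¹ ≡ 42 (mod 59), so λ ≡ 12.
  x = λ² - 30 - 23 = 144 - 53 ≡ 32; y = λ·(30 - 32) - 22 ≡ 13. → (32, 13)
4Q: (32, 13) + (23, 56). λ = (56 - 13)/(23 - 32) ≡ 43/50 mod 59. 50⁻¹ ≡ 13 (mod 59), so λ ≡ 28.
  x = λ² - 32 - 23 = 784 - 55 ≡ 21; y = λ·(32 - 21) - 13 ≡ 0. → (21, 0)
5Q: (21, 0) + (23, 56). λ = (56 - 0)/(23 - 21) ≡ 56/2 mod 59. 2⁻¹ ≡ 30 (mod 59) since 2·30 = 60 ≡ 1, so λ ≡ 28.
  x = λ² - 21 - 23 = 784 - 44 ≡ 32; y = λ·(21 - 32) - 0 ≡ 46. → (32, 46)
6Q: (32, 46) + (23, 56). λ = (56 - 46)/(23 - 32) ≡ 10/50 mod 59. 50⁻¹ ≡ 13 (mod 59) since 50·13 = 650 ≡ 1, so λ ≡ 12.
  x = λ² - 32 - 23 = 144 - 55 ≡ 30; y = λ·(32 - 30) - 46 ≡ 37. → (30, 37)
7Q: (30, 37) + (23, 56). λ = (56 - 37)/(23 - 30) ≡ 19/52 mod 59. 52⁻¹ ≡ 42 (mod 59), so λ ≡ 31.
  x = λ² - 30 - 23 = 961 - 53 ≡ 23; y = λ·(30 - 23) - 37 ≡ 3. → (23, 3)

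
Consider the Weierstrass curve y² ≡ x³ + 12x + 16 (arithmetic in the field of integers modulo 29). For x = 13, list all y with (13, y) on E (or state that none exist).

7, 22

x³ + 12x + 16 = 2369 ≡ 20 (mod 29).
Square roots of 20 mod 29: 7 and 22 (since 7² = 49 ≡ 20).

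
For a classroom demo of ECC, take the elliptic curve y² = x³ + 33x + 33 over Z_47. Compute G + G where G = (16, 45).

(27, 31)

tangent at (16, 45): λ = (3·16² + 33)/(2·45) ≡ 2/43. 43⁻¹ ≡ 35 (mod 47), so λ ≡ 2·35 ≡ 23.
  x = λ² - 16 - 16 = 529 - 32 ≡ 27; y = λ·(16 - 27) - 45 ≡ 31. → (27, 31)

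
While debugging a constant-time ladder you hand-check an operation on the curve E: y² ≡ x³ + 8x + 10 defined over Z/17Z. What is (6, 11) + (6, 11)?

tangent at (6, 11): λ = (3·6² + 8)/(2·11) ≡ 14/5. 5⁻¹ ≡ 7 (mod 17), so λ ≡ 14·7 ≡ 13.
  x = λ² - 6 - 6 = 169 - 12 ≡ 4; y = λ·(6 - 4) - 11 ≡ 15. → (4, 15)

(4, 15)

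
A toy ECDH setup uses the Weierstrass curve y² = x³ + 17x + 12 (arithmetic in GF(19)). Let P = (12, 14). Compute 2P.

(1, 7)

tangent at (12, 14): λ = (3·12² + 17)/(2·14) ≡ 12/9. 9⁻¹ ≡ 17 (mod 19) since 9·17 = 153 ≡ 1, so λ ≡ 12·17 ≡ 14.
  x = λ² - 12 - 12 = 196 - 24 ≡ 1; y = λ·(12 - 1) - 14 ≡ 7. → (1, 7)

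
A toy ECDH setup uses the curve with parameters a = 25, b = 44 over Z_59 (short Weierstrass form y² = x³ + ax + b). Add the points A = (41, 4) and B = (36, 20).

(30, 8)

(41, 4) + (36, 20). λ = (20 - 4)/(36 - 41) ≡ 16/54 mod 59. 54⁻¹ ≡ 47 (mod 59) since 54·47 = 2538 ≡ 1, so λ ≡ 44.
  x = λ² - 41 - 36 = 1936 - 77 ≡ 30; y = λ·(41 - 30) - 4 ≡ 8. → (30, 8)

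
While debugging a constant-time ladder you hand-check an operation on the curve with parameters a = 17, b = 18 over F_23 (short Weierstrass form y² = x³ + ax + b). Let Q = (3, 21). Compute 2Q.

tangent at (3, 21): λ = (3·3² + 17)/(2·21) ≡ 21/19. 19⁻¹ ≡ 17 (mod 23) since 19·17 = 323 ≡ 1, so λ ≡ 21·17 ≡ 12.
  x = λ² - 3 - 3 = 144 - 6 ≡ 0; y = λ·(3 - 0) - 21 ≡ 15. → (0, 15)

(0, 15)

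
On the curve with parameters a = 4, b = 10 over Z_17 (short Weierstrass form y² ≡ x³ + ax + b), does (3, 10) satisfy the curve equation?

yes

y² = 10² ≡ 15; x³ + 4x + 10 = 49 ≡ 15 (mod 17). 15 = 15.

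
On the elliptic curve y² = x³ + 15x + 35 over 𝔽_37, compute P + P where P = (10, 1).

(24, 14)

tangent at (10, 1): λ = (3·10² + 15)/(2·1) ≡ 19/2. 2⁻¹ ≡ 19 (mod 37), so λ ≡ 19·19 ≡ 28.
  x = λ² - 10 - 10 = 784 - 20 ≡ 24; y = λ·(10 - 24) - 1 ≡ 14. → (24, 14)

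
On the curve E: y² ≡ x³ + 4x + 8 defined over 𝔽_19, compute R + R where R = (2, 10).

(5, 18)

tangent at (2, 10): λ = (3·2² + 4)/(2·10) ≡ 16/1. 1⁻¹ ≡ 1 (mod 19) since 1·1 = 1 ≡ 1, so λ ≡ 16·1 ≡ 16.
  x = λ² - 2 - 2 = 256 - 4 ≡ 5; y = λ·(2 - 5) - 10 ≡ 18. → (5, 18)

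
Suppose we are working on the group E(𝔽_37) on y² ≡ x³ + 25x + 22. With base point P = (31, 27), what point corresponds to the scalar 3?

(16, 35)

Repeated addition: build up to 3P.
2P: tangent at (31, 27): λ = (3·31² + 25)/(2·27) ≡ 22/17. 17⁻¹ ≡ 24 (mod 37) since 17·24 = 408 ≡ 1, so λ ≡ 22·24 ≡ 10.
  x = λ² - 31 - 31 = 100 - 62 ≡ 1; y = λ·(31 - 1) - 27 ≡ 14. → (1, 14)
3P: (1, 14) + (31, 27). λ = (27 - 14)/(31 - 1) ≡ 13/30 mod 37. 30⁻¹ ≡ 21 (mod 37), so λ ≡ 14.
  x = λ² - 1 - 31 = 196 - 32 ≡ 16; y = λ·(1 - 16) - 14 ≡ 35. → (16, 35)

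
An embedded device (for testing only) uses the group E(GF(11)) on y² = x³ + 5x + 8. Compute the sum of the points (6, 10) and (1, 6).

(2, 2)

(6, 10) + (1, 6). λ = (6 - 10)/(1 - 6) ≡ 7/6 mod 11. 6⁻¹ ≡ 2 (mod 11), so λ ≡ 3.
  x = λ² - 6 - 1 = 9 - 7 ≡ 2; y = λ·(6 - 2) - 10 ≡ 2. → (2, 2)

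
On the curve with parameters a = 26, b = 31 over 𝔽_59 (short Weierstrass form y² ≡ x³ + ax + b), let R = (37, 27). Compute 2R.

(42, 35)

tangent at (37, 27): λ = (3·37² + 26)/(2·27) ≡ 3/54. 54⁻¹ ≡ 47 (mod 59), so λ ≡ 3·47 ≡ 23.
  x = λ² - 37 - 37 = 529 - 74 ≡ 42; y = λ·(37 - 42) - 27 ≡ 35. → (42, 35)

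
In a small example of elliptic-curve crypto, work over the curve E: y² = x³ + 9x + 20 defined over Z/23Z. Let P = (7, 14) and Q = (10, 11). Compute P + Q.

(7, 14) + (10, 11). λ = (11 - 14)/(10 - 7) ≡ 20/3 mod 23. 3⁻¹ ≡ 8 (mod 23), so λ ≡ 22.
  x = λ² - 7 - 10 = 484 - 17 ≡ 7; y = λ·(7 - 7) - 14 ≡ 9. → (7, 9)

(7, 9)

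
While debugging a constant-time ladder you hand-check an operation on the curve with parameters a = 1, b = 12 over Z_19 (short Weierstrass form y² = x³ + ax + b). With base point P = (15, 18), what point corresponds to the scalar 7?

Double-and-add on 7 = (111)₂. Start with P = (15, 18) for the leading 1-bit.
double: tangent at (15, 18): λ = (3·15² + 1)/(2·18) ≡ 11/17. 17⁻¹ ≡ 9 (mod 19) since 17·9 = 153 ≡ 1, so λ ≡ 11·9 ≡ 4.
  x = λ² - 15 - 15 = 16 - 30 ≡ 5; y = λ·(15 - 5) - 18 ≡ 3. → (5, 3)
add P: (5, 3) + (15, 18). λ = (18 - 3)/(15 - 5) ≡ 15/10 mod 19. 10⁻¹ ≡ 2 (mod 19), so λ ≡ 11.
  x = λ² - 5 - 15 = 121 - 20 ≡ 6; y = λ·(5 - 6) - 3 ≡ 5. → (6, 5)
double: tangent at (6, 5): λ = (3·6² + 1)/(2·5) ≡ 14/10. 10⁻¹ ≡ 2 (mod 19) since 10·2 = 20 ≡ 1, so λ ≡ 14·2 ≡ 9.
  x = λ² - 6 - 6 = 81 - 12 ≡ 12; y = λ·(6 - 12) - 5 ≡ 17. → (12, 17)
add P: (12, 17) + (15, 18). λ = (18 - 17)/(15 - 12) ≡ 1/3 mod 19. 3⁻¹ ≡ 13 (mod 19) since 3·13 = 39 ≡ 1, so λ ≡ 13.
  x = λ² - 12 - 15 = 169 - 27 ≡ 9; y = λ·(12 - 9) - 17 ≡ 3. → (9, 3)

(9, 3)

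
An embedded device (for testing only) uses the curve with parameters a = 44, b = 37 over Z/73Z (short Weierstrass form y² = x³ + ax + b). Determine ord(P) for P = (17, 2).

9

2P: tangent at (17, 2): λ = (3·17² + 44)/(2·2) ≡ 35/4. 4⁻¹ ≡ 55 (mod 73) since 4·55 = 220 ≡ 1, so λ ≡ 35·55 ≡ 27.
  x = λ² - 17 - 17 = 729 - 34 ≡ 38; y = λ·(17 - 38) - 2 ≡ 15. → (38, 15)
3P: (38, 15) + (17, 2). λ = (2 - 15)/(17 - 38) ≡ 60/52 mod 73. 52⁻¹ ≡ 66 (mod 73) since 52·66 = 3432 ≡ 1, so λ ≡ 18.
  x = λ² - 38 - 17 = 324 - 55 ≡ 50; y = λ·(38 - 50) - 15 ≡ 61. → (50, 61)
4P: (50, 61) + (17, 2). λ = (2 - 61)/(17 - 50) ≡ 14/40 mod 73. 40⁻¹ ≡ 42 (mod 73) since 40·42 = 1680 ≡ 1, so λ ≡ 4.
  x = λ² - 50 - 17 = 16 - 67 ≡ 22; y = λ·(50 - 22) - 61 ≡ 51. → (22, 51)
5P: (22, 51) + (17, 2). λ = (2 - 51)/(17 - 22) ≡ 24/68 mod 73. 68⁻¹ ≡ 29 (mod 73) since 68·29 = 1972 ≡ 1, so λ ≡ 39.
  x = λ² - 22 - 17 = 1521 - 39 ≡ 22; y = λ·(22 - 22) - 51 ≡ 22. → (22, 22)
6P: (22, 22) + (17, 2). λ = (2 - 22)/(17 - 22) ≡ 53/68 mod 73. 68⁻¹ ≡ 29 (mod 73), so λ ≡ 4.
  x = λ² - 22 - 17 = 16 - 39 ≡ 50; y = λ·(22 - 50) - 22 ≡ 12. → (50, 12)
7P: (50, 12) + (17, 2). λ = (2 - 12)/(17 - 50) ≡ 63/40 mod 73. 40⁻¹ ≡ 42 (mod 73), so λ ≡ 18.
  x = λ² - 50 - 17 = 324 - 67 ≡ 38; y = λ·(50 - 38) - 12 ≡ 58. → (38, 58)
8P: (38, 58) + (17, 2). λ = (2 - 58)/(17 - 38) ≡ 17/52 mod 73. 52⁻¹ ≡ 66 (mod 73) since 52·66 = 3432 ≡ 1, so λ ≡ 27.
  x = λ² - 38 - 17 = 729 - 55 ≡ 17; y = λ·(38 - 17) - 58 ≡ 71. → (17, 71)
9P: (17, 71) + (17, 2): same x and y₁ ≡ -y₂, so the sum is ∞.
9P = ∞, so the order is 9.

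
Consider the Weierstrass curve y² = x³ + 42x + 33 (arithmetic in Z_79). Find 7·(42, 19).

(1, 47)

Write P = (42, 19).
Double-and-add on 7 = (111)₂. Start with P = (42, 19) for the leading 1-bit.
double: tangent at (42, 19): λ = (3·42² + 42)/(2·19) ≡ 41/38. 38⁻¹ ≡ 52 (mod 79), so λ ≡ 41·52 ≡ 78.
  x = λ² - 42 - 42 = 6084 - 84 ≡ 75; y = λ·(42 - 75) - 19 ≡ 14. → (75, 14)
add P: (75, 14) + (42, 19). λ = (19 - 14)/(42 - 75) ≡ 5/46 mod 79. 46⁻¹ ≡ 67 (mod 79) since 46·67 = 3082 ≡ 1, so λ ≡ 19.
  x = λ² - 75 - 42 = 361 - 117 ≡ 7; y = λ·(75 - 7) - 14 ≡ 14. → (7, 14)
double: tangent at (7, 14): λ = (3·7² + 42)/(2·14) ≡ 31/28. 28⁻¹ ≡ 48 (mod 79) since 28·48 = 1344 ≡ 1, so λ ≡ 31·48 ≡ 66.
  x = λ² - 7 - 7 = 4356 - 14 ≡ 76; y = λ·(7 - 76) - 14 ≡ 14. → (76, 14)
add P: (76, 14) + (42, 19). λ = (19 - 14)/(42 - 76) ≡ 5/45 mod 79. 45⁻¹ ≡ 72 (mod 79) since 45·72 = 3240 ≡ 1, so λ ≡ 44.
  x = λ² - 76 - 42 = 1936 - 118 ≡ 1; y = λ·(76 - 1) - 14 ≡ 47. → (1, 47)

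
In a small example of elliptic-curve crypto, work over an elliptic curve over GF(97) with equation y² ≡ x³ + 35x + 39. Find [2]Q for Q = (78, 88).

tangent at (78, 88): λ = (3·78² + 35)/(2·88) ≡ 51/79. 79⁻¹ ≡ 70 (mod 97) since 79·70 = 5530 ≡ 1, so λ ≡ 51·70 ≡ 78.
  x = λ² - 78 - 78 = 6084 - 156 ≡ 11; y = λ·(78 - 11) - 88 ≡ 94. → (11, 94)

(11, 94)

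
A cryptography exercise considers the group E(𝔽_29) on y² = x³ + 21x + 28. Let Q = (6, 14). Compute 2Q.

tangent at (6, 14): λ = (3·6² + 21)/(2·14) ≡ 13/28. 28⁻¹ ≡ 28 (mod 29) since 28·28 = 784 ≡ 1, so λ ≡ 13·28 ≡ 16.
  x = λ² - 6 - 6 = 256 - 12 ≡ 12; y = λ·(6 - 12) - 14 ≡ 6. → (12, 6)

(12, 6)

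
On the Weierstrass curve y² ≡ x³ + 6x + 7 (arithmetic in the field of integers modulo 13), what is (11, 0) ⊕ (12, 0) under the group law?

(11, 0) + (12, 0). λ = (0 - 0)/(12 - 11) ≡ 0/1 mod 13. 1⁻¹ ≡ 1 (mod 13), so λ ≡ 0.
  x = λ² - 11 - 12 = 0 - 23 ≡ 3; y = λ·(11 - 3) - 0 ≡ 0. → (3, 0)

(3, 0)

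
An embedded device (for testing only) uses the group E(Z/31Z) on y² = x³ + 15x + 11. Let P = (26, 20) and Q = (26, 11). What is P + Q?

The two points share x = 26 and their y-coordinates satisfy 20 + 11 ≡ 0 (mod 31), so they are inverses. Their sum is 𝒪.

O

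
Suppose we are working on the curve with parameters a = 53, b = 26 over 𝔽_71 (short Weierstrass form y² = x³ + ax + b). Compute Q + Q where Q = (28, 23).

tangent at (28, 23): λ = (3·28² + 53)/(2·23) ≡ 62/46. 46⁻¹ ≡ 17 (mod 71), so λ ≡ 62·17 ≡ 60.
  x = λ² - 28 - 28 = 3600 - 56 ≡ 65; y = λ·(28 - 65) - 23 ≡ 29. → (65, 29)

(65, 29)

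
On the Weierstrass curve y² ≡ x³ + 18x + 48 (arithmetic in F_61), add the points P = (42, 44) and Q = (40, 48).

(44, 21)

(42, 44) + (40, 48). λ = (48 - 44)/(40 - 42) ≡ 4/59 mod 61. 59⁻¹ ≡ 30 (mod 61) since 59·30 = 1770 ≡ 1, so λ ≡ 59.
  x = λ² - 42 - 40 = 3481 - 82 ≡ 44; y = λ·(42 - 44) - 44 ≡ 21. → (44, 21)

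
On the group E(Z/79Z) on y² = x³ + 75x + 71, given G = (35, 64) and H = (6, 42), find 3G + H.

First 3G:
Repeated addition: build up to 3G.
2G: tangent at (35, 64): λ = (3·35² + 75)/(2·64) ≡ 37/49. 49⁻¹ ≡ 50 (mod 79), so λ ≡ 37·50 ≡ 33.
  x = λ² - 35 - 35 = 1089 - 70 ≡ 71; y = λ·(35 - 71) - 64 ≡ 12. → (71, 12)
3G: (71, 12) + (35, 64). λ = (64 - 12)/(35 - 71) ≡ 52/43 mod 79. 43⁻¹ ≡ 68 (mod 79) since 43·68 = 2924 ≡ 1, so λ ≡ 60.
  x = λ² - 71 - 35 = 3600 - 106 ≡ 18; y = λ·(71 - 18) - 12 ≡ 8. → (18, 8)
3G = (18, 8).
Finally 3G + H:
(18, 8) + (6, 42). λ = (42 - 8)/(6 - 18) ≡ 34/67 mod 79. 67⁻¹ ≡ 46 (mod 79) since 67·46 = 3082 ≡ 1, so λ ≡ 63.
  x = λ² - 18 - 6 = 3969 - 24 ≡ 74; y = λ·(18 - 74) - 8 ≡ 19. → (74, 19)

(74, 19)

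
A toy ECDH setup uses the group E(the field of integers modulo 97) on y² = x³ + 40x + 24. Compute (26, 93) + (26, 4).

O

The two points share x = 26 and their y-coordinates satisfy 93 + 4 ≡ 0 (mod 97), so they are inverses. Their sum is O.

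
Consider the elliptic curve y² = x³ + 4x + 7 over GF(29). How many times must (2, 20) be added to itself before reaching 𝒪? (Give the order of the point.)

2P: tangent at (2, 20): λ = (3·2² + 4)/(2·20) ≡ 16/11. 11⁻¹ ≡ 8 (mod 29), so λ ≡ 16·8 ≡ 12.
  x = λ² - 2 - 2 = 144 - 4 ≡ 24; y = λ·(2 - 24) - 20 ≡ 6. → (24, 6)
3P: (24, 6) + (2, 20). λ = (20 - 6)/(2 - 24) ≡ 14/7 mod 29. 7⁻¹ ≡ 25 (mod 29), so λ ≡ 2.
  x = λ² - 24 - 2 = 4 - 26 ≡ 7; y = λ·(24 - 7) - 6 ≡ 28. → (7, 28)
4P: (7, 28) + (2, 20). λ = (20 - 28)/(2 - 7) ≡ 21/24 mod 29. 24⁻¹ ≡ 23 (mod 29), so λ ≡ 19.
  x = λ² - 7 - 2 = 361 - 9 ≡ 4; y = λ·(7 - 4) - 28 ≡ 0. → (4, 0)
5P: (4, 0) + (2, 20). λ = (20 - 0)/(2 - 4) ≡ 20/27 mod 29. 27⁻¹ ≡ 14 (mod 29), so λ ≡ 19.
  x = λ² - 4 - 2 = 361 - 6 ≡ 7; y = λ·(4 - 7) - 0 ≡ 1. → (7, 1)
6P: (7, 1) + (2, 20). λ = (20 - 1)/(2 - 7) ≡ 19/24 mod 29. 24⁻¹ ≡ 23 (mod 29), so λ ≡ 2.
  x = λ² - 7 - 2 = 4 - 9 ≡ 24; y = λ·(7 - 24) - 1 ≡ 23. → (24, 23)
7P: (24, 23) + (2, 20). λ = (20 - 23)/(2 - 24) ≡ 26/7 mod 29. 7⁻¹ ≡ 25 (mod 29), so λ ≡ 12.
  x = λ² - 24 - 2 = 144 - 26 ≡ 2; y = λ·(24 - 2) - 23 ≡ 9. → (2, 9)
8P: (2, 9) + (2, 20): same x and y₁ ≡ -y₂, so the sum is 𝒪.
8P = 𝒪, so the order is 8.

8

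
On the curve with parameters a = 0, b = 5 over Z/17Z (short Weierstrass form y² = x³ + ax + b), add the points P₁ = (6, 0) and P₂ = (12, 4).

(7, 5)

(6, 0) + (12, 4). λ = (4 - 0)/(12 - 6) ≡ 4/6 mod 17. 6⁻¹ ≡ 3 (mod 17), so λ ≡ 12.
  x = λ² - 6 - 12 = 144 - 18 ≡ 7; y = λ·(6 - 7) - 0 ≡ 5. → (7, 5)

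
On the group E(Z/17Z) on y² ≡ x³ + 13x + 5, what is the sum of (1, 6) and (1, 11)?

The two points share x = 1 and their y-coordinates satisfy 6 + 11 ≡ 0 (mod 17), so they are inverses. Their sum is O.

O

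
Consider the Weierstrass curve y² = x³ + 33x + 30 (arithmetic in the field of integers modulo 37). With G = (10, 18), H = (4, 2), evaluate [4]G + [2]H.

(2, 17)

First 4G:
Double-and-add on 4 = (100)₂. Start with G = (10, 18) for the leading 1-bit.
double: tangent at (10, 18): λ = (3·10² + 33)/(2·18) ≡ 0/36. 36⁻¹ ≡ 36 (mod 37), so λ ≡ 0·36 ≡ 0.
  x = λ² - 10 - 10 = 0 - 20 ≡ 17; y = λ·(10 - 17) - 18 ≡ 19. → (17, 19)
double: tangent at (17, 19): λ = (3·17² + 33)/(2·19) ≡ 12/1. 1⁻¹ ≡ 1 (mod 37), so λ ≡ 12·1 ≡ 12.
  x = λ² - 17 - 17 = 144 - 34 ≡ 36; y = λ·(17 - 36) - 19 ≡ 12. → (36, 12)
4G = (36, 12).
Next 2H:
Repeated addition: build up to 2H.
2H: tangent at (4, 2): λ = (3·4² + 33)/(2·2) ≡ 7/4. 4⁻¹ ≡ 28 (mod 37), so λ ≡ 7·28 ≡ 11.
  x = λ² - 4 - 4 = 121 - 8 ≡ 2; y = λ·(4 - 2) - 2 ≡ 20. → (2, 20)
2H = (2, 20).
Finally 4G + 2H:
(36, 12) + (2, 20). λ = (20 - 12)/(2 - 36) ≡ 8/3 mod 37. 3⁻¹ ≡ 25 (mod 37), so λ ≡ 15.
  x = λ² - 36 - 2 = 225 - 38 ≡ 2; y = λ·(36 - 2) - 12 ≡ 17. → (2, 17)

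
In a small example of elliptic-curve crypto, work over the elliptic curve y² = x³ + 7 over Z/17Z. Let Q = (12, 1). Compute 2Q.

tangent at (12, 1): λ = (3·12² + 0)/(2·1) ≡ 7/2. 2⁻¹ ≡ 9 (mod 17) since 2·9 = 18 ≡ 1, so λ ≡ 7·9 ≡ 12.
  x = λ² - 12 - 12 = 144 - 24 ≡ 1; y = λ·(12 - 1) - 1 ≡ 12. → (1, 12)

(1, 12)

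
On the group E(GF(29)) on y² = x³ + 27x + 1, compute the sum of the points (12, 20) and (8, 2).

(22, 22)

(12, 20) + (8, 2). λ = (2 - 20)/(8 - 12) ≡ 11/25 mod 29. 25⁻¹ ≡ 7 (mod 29), so λ ≡ 19.
  x = λ² - 12 - 8 = 361 - 20 ≡ 22; y = λ·(12 - 22) - 20 ≡ 22. → (22, 22)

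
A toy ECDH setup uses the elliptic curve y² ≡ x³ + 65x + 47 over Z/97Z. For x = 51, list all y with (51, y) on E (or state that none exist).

x³ + 65x + 47 = 136013 ≡ 19 (mod 97).
19 is a non-residue mod 97; no y exists.

none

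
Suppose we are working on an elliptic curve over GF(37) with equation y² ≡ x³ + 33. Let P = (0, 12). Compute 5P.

Repeated addition: build up to 5P.
2P: tangent at (0, 12): λ = (3·0² + 0)/(2·12) ≡ 0/24. 24⁻¹ ≡ 17 (mod 37), so λ ≡ 0·17 ≡ 0.
  x = λ² - 0 - 0 = 0 - 0 ≡ 0; y = λ·(0 - 0) - 12 ≡ 25. → (0, 25)
3P: (0, 25) + (0, 12): same x and y₁ ≡ -y₂, so the sum is O.
4P: O + (0, 12) = (0, 12) (identity).
5P: tangent at (0, 12): λ = (3·0² + 0)/(2·12) ≡ 0/24. 24⁻¹ ≡ 17 (mod 37) since 24·17 = 408 ≡ 1, so λ ≡ 0·17 ≡ 0.
  x = λ² - 0 - 0 = 0 - 0 ≡ 0; y = λ·(0 - 0) - 12 ≡ 25. → (0, 25)

(0, 25)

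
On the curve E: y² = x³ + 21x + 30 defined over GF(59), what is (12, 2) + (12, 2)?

tangent at (12, 2): λ = (3·12² + 21)/(2·2) ≡ 40/4. 4⁻¹ ≡ 15 (mod 59) since 4·15 = 60 ≡ 1, so λ ≡ 40·15 ≡ 10.
  x = λ² - 12 - 12 = 100 - 24 ≡ 17; y = λ·(12 - 17) - 2 ≡ 7. → (17, 7)

(17, 7)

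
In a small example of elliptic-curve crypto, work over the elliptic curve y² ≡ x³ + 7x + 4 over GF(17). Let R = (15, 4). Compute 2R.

tangent at (15, 4): λ = (3·15² + 7)/(2·4) ≡ 2/8. 8⁻¹ ≡ 15 (mod 17), so λ ≡ 2·15 ≡ 13.
  x = λ² - 15 - 15 = 169 - 30 ≡ 3; y = λ·(15 - 3) - 4 ≡ 16. → (3, 16)

(3, 16)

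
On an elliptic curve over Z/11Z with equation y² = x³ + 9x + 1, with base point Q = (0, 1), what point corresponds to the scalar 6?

Repeated addition: build up to 6Q.
2Q: tangent at (0, 1): λ = (3·0² + 9)/(2·1) ≡ 9/2. 2⁻¹ ≡ 6 (mod 11), so λ ≡ 9·6 ≡ 10.
  x = λ² - 0 - 0 = 100 - 0 ≡ 1; y = λ·(0 - 1) - 1 ≡ 0. → (1, 0)
3Q: (1, 0) + (0, 1). λ = (1 - 0)/(0 - 1) ≡ 1/10 mod 11. 10⁻¹ ≡ 10 (mod 11), so λ ≡ 10.
  x = λ² - 1 - 0 = 100 - 1 ≡ 0; y = λ·(1 - 0) - 0 ≡ 10. → (0, 10)
4Q: (0, 10) + (0, 1): same x and y₁ ≡ -y₂, so the sum is the point at infinity.
5Q: the point at infinity + (0, 1) = (0, 1) (identity).
6Q: tangent at (0, 1): λ = (3·0² + 9)/(2·1) ≡ 9/2. 2⁻¹ ≡ 6 (mod 11), so λ ≡ 9·6 ≡ 10.
  x = λ² - 0 - 0 = 100 - 0 ≡ 1; y = λ·(0 - 1) - 1 ≡ 0. → (1, 0)

(1, 0)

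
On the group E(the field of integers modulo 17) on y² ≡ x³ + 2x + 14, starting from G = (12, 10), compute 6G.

Repeated addition: build up to 6G.
2G: tangent at (12, 10): λ = (3·12² + 2)/(2·10) ≡ 9/3. 3⁻¹ ≡ 6 (mod 17), so λ ≡ 9·6 ≡ 3.
  x = λ² - 12 - 12 = 9 - 24 ≡ 2; y = λ·(12 - 2) - 10 ≡ 3. → (2, 3)
3G: (2, 3) + (12, 10). λ = (10 - 3)/(12 - 2) ≡ 7/10 mod 17. 10⁻¹ ≡ 12 (mod 17), so λ ≡ 16.
  x = λ² - 2 - 12 = 256 - 14 ≡ 4; y = λ·(2 - 4) - 3 ≡ 16. → (4, 16)
4G: (4, 16) + (12, 10). λ = (10 - 16)/(12 - 4) ≡ 11/8 mod 17. 8⁻¹ ≡ 15 (mod 17), so λ ≡ 12.
  x = λ² - 4 - 12 = 144 - 16 ≡ 9; y = λ·(4 - 9) - 16 ≡ 9. → (9, 9)
5G: (9, 9) + (12, 10). λ = (10 - 9)/(12 - 9) ≡ 1/3 mod 17. 3⁻¹ ≡ 6 (mod 17), so λ ≡ 6.
  x = λ² - 9 - 12 = 36 - 21 ≡ 15; y = λ·(9 - 15) - 9 ≡ 6. → (15, 6)
6G: (15, 6) + (12, 10). λ = (10 - 6)/(12 - 15) ≡ 4/14 mod 17. 14⁻¹ ≡ 11 (mod 17), so λ ≡ 10.
  x = λ² - 15 - 12 = 100 - 27 ≡ 5; y = λ·(15 - 5) - 6 ≡ 9. → (5, 9)

(5, 9)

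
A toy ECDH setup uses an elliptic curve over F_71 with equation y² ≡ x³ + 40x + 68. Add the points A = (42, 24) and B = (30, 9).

(5, 40)

(42, 24) + (30, 9). λ = (9 - 24)/(30 - 42) ≡ 56/59 mod 71. 59⁻¹ ≡ 65 (mod 71) since 59·65 = 3835 ≡ 1, so λ ≡ 19.
  x = λ² - 42 - 30 = 361 - 72 ≡ 5; y = λ·(42 - 5) - 24 ≡ 40. → (5, 40)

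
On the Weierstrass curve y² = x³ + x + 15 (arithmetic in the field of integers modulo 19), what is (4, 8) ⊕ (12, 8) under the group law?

(3, 11)

(4, 8) + (12, 8). λ = (8 - 8)/(12 - 4) ≡ 0/8 mod 19. 8⁻¹ ≡ 12 (mod 19) since 8·12 = 96 ≡ 1, so λ ≡ 0.
  x = λ² - 4 - 12 = 0 - 16 ≡ 3; y = λ·(4 - 3) - 8 ≡ 11. → (3, 11)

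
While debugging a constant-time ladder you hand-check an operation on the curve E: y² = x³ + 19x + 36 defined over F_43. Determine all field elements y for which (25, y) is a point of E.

21, 22

x³ + 19x + 36 = 16136 ≡ 11 (mod 43).
Square roots of 11 mod 43: 21 and 22 (since 21² = 441 ≡ 11).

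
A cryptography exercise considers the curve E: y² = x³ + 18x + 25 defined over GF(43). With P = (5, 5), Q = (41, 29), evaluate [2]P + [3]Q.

First 2P:
Repeated addition: build up to 2P.
2P: tangent at (5, 5): λ = (3·5² + 18)/(2·5) ≡ 7/10. 10⁻¹ ≡ 13 (mod 43), so λ ≡ 7·13 ≡ 5.
  x = λ² - 5 - 5 = 25 - 10 ≡ 15; y = λ·(5 - 15) - 5 ≡ 31. → (15, 31)
2P = (15, 31).
Next 3Q:
Repeated addition: build up to 3Q.
2Q: tangent at (41, 29): λ = (3·41² + 18)/(2·29) ≡ 30/15. 15⁻¹ ≡ 23 (mod 43) since 15·23 = 345 ≡ 1, so λ ≡ 30·23 ≡ 2.
  x = λ² - 41 - 41 = 4 - 82 ≡ 8; y = λ·(41 - 8) - 29 ≡ 37. → (8, 37)
3Q: (8, 37) + (41, 29). λ = (29 - 37)/(41 - 8) ≡ 35/33 mod 43. 33⁻¹ ≡ 30 (mod 43) since 33·30 = 990 ≡ 1, so λ ≡ 18.
  x = λ² - 8 - 41 = 324 - 49 ≡ 17; y = λ·(8 - 17) - 37 ≡ 16. → (17, 16)
3Q = (17, 16).
Finally 2P + 3Q:
(15, 31) + (17, 16). λ = (16 - 31)/(17 - 15) ≡ 28/2 mod 43. 2⁻¹ ≡ 22 (mod 43), so λ ≡ 14.
  x = λ² - 15 - 17 = 196 - 32 ≡ 35; y = λ·(15 - 35) - 31 ≡ 33. → (35, 33)

(35, 33)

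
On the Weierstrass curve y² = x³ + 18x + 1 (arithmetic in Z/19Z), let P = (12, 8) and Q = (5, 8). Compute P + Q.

(12, 8) + (5, 8). λ = (8 - 8)/(5 - 12) ≡ 0/12 mod 19. 12⁻¹ ≡ 8 (mod 19), so λ ≡ 0.
  x = λ² - 12 - 5 = 0 - 17 ≡ 2; y = λ·(12 - 2) - 8 ≡ 11. → (2, 11)

(2, 11)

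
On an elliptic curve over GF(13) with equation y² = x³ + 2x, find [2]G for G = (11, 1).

(1, 4)

tangent at (11, 1): λ = (3·11² + 2)/(2·1) ≡ 1/2. 2⁻¹ ≡ 7 (mod 13) since 2·7 = 14 ≡ 1, so λ ≡ 1·7 ≡ 7.
  x = λ² - 11 - 11 = 49 - 22 ≡ 1; y = λ·(11 - 1) - 1 ≡ 4. → (1, 4)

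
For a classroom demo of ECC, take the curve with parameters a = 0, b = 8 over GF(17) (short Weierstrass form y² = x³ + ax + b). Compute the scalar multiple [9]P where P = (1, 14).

Repeated addition: build up to 9P.
2P: tangent at (1, 14): λ = (3·1² + 0)/(2·14) ≡ 3/11. 11⁻¹ ≡ 14 (mod 17), so λ ≡ 3·14 ≡ 8.
  x = λ² - 1 - 1 = 64 - 2 ≡ 11; y = λ·(1 - 11) - 14 ≡ 8. → (11, 8)
3P: (11, 8) + (1, 14). λ = (14 - 8)/(1 - 11) ≡ 6/7 mod 17. 7⁻¹ ≡ 5 (mod 17) since 7·5 = 35 ≡ 1, so λ ≡ 13.
  x = λ² - 11 - 1 = 169 - 12 ≡ 4; y = λ·(11 - 4) - 8 ≡ 15. → (4, 15)
4P: (4, 15) + (1, 14). λ = (14 - 15)/(1 - 4) ≡ 16/14 mod 17. 14⁻¹ ≡ 11 (mod 17), so λ ≡ 6.
  x = λ² - 4 - 1 = 36 - 5 ≡ 14; y = λ·(4 - 14) - 15 ≡ 10. → (14, 10)
5P: (14, 10) + (1, 14). λ = (14 - 10)/(1 - 14) ≡ 4/4 mod 17. 4⁻¹ ≡ 13 (mod 17), so λ ≡ 1.
  x = λ² - 14 - 1 = 1 - 15 ≡ 3; y = λ·(14 - 3) - 10 ≡ 1. → (3, 1)
6P: (3, 1) + (1, 14). λ = (14 - 1)/(1 - 3) ≡ 13/15 mod 17. 15⁻¹ ≡ 8 (mod 17), so λ ≡ 2.
  x = λ² - 3 - 1 = 4 - 4 ≡ 0; y = λ·(3 - 0) - 1 ≡ 5. → (0, 5)
7P: (0, 5) + (1, 14). λ = (14 - 5)/(1 - 0) ≡ 9/1 mod 17. 1⁻¹ ≡ 1 (mod 17) since 1·1 = 1 ≡ 1, so λ ≡ 9.
  x = λ² - 0 - 1 = 81 - 1 ≡ 12; y = λ·(0 - 12) - 5 ≡ 6. → (12, 6)
8P: (12, 6) + (1, 14). λ = (14 - 6)/(1 - 12) ≡ 8/6 mod 17. 6⁻¹ ≡ 3 (mod 17) since 6·3 = 18 ≡ 1, so λ ≡ 7.
  x = λ² - 12 - 1 = 49 - 13 ≡ 2; y = λ·(12 - 2) - 6 ≡ 13. → (2, 13)
9P: (2, 13) + (1, 14). λ = (14 - 13)/(1 - 2) ≡ 1/16 mod 17. 16⁻¹ ≡ 16 (mod 17), so λ ≡ 16.
  x = λ² - 2 - 1 = 256 - 3 ≡ 15; y = λ·(2 - 15) - 13 ≡ 0. → (15, 0)

(15, 0)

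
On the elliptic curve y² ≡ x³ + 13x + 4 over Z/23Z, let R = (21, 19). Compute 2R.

tangent at (21, 19): λ = (3·21² + 13)/(2·19) ≡ 2/15. 15⁻¹ ≡ 20 (mod 23), so λ ≡ 2·20 ≡ 17.
  x = λ² - 21 - 21 = 289 - 42 ≡ 17; y = λ·(21 - 17) - 19 ≡ 3. → (17, 3)

(17, 3)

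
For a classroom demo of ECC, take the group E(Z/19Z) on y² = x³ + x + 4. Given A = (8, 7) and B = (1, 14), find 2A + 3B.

First 2A:
Repeated addition: build up to 2A.
2A: tangent at (8, 7): λ = (3·8² + 1)/(2·7) ≡ 3/14. 14⁻¹ ≡ 15 (mod 19), so λ ≡ 3·15 ≡ 7.
  x = λ² - 8 - 8 = 49 - 16 ≡ 14; y = λ·(8 - 14) - 7 ≡ 8. → (14, 8)
2A = (14, 8).
Next 3B:
Repeated addition: build up to 3B.
2B: tangent at (1, 14): λ = (3·1² + 1)/(2·14) ≡ 4/9. 9⁻¹ ≡ 17 (mod 19), so λ ≡ 4·17 ≡ 11.
  x = λ² - 1 - 1 = 121 - 2 ≡ 5; y = λ·(1 - 5) - 14 ≡ 18. → (5, 18)
3B: (5, 18) + (1, 14). λ = (14 - 18)/(1 - 5) ≡ 15/15 mod 19. 15⁻¹ ≡ 14 (mod 19) since 15·14 = 210 ≡ 1, so λ ≡ 1.
  x = λ² - 5 - 1 = 1 - 6 ≡ 14; y = λ·(5 - 14) - 18 ≡ 11. → (14, 11)
3B = (14, 11).
Finally 2A + 3B:
(14, 8) + (14, 11): same x and y₁ ≡ -y₂, so the sum is O.

O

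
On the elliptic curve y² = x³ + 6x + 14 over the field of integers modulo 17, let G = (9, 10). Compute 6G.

Repeated addition: build up to 6G.
2G: tangent at (9, 10): λ = (3·9² + 6)/(2·10) ≡ 11/3. 3⁻¹ ≡ 6 (mod 17), so λ ≡ 11·6 ≡ 15.
  x = λ² - 9 - 9 = 225 - 18 ≡ 3; y = λ·(9 - 3) - 10 ≡ 12. → (3, 12)
3G: (3, 12) + (9, 10). λ = (10 - 12)/(9 - 3) ≡ 15/6 mod 17. 6⁻¹ ≡ 3 (mod 17), so λ ≡ 11.
  x = λ² - 3 - 9 = 121 - 12 ≡ 7; y = λ·(3 - 7) - 12 ≡ 12. → (7, 12)
4G: (7, 12) + (9, 10). λ = (10 - 12)/(9 - 7) ≡ 15/2 mod 17. 2⁻¹ ≡ 9 (mod 17), so λ ≡ 16.
  x = λ² - 7 - 9 = 256 - 16 ≡ 2; y = λ·(7 - 2) - 12 ≡ 0. → (2, 0)
5G: (2, 0) + (9, 10). λ = (10 - 0)/(9 - 2) ≡ 10/7 mod 17. 7⁻¹ ≡ 5 (mod 17) since 7·5 = 35 ≡ 1, so λ ≡ 16.
  x = λ² - 2 - 9 = 256 - 11 ≡ 7; y = λ·(2 - 7) - 0 ≡ 5. → (7, 5)
6G: (7, 5) + (9, 10). λ = (10 - 5)/(9 - 7) ≡ 5/2 mod 17. 2⁻¹ ≡ 9 (mod 17), so λ ≡ 11.
  x = λ² - 7 - 9 = 121 - 16 ≡ 3; y = λ·(7 - 3) - 5 ≡ 5. → (3, 5)

(3, 5)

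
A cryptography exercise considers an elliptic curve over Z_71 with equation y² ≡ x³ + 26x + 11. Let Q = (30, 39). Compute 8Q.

(59, 39)

Repeated addition: build up to 8Q.
2Q: tangent at (30, 39): λ = (3·30² + 26)/(2·39) ≡ 28/7. 7⁻¹ ≡ 61 (mod 71), so λ ≡ 28·61 ≡ 4.
  x = λ² - 30 - 30 = 16 - 60 ≡ 27; y = λ·(30 - 27) - 39 ≡ 44. → (27, 44)
3Q: (27, 44) + (30, 39). λ = (39 - 44)/(30 - 27) ≡ 66/3 mod 71. 3⁻¹ ≡ 24 (mod 71), so λ ≡ 22.
  x = λ² - 27 - 30 = 484 - 57 ≡ 1; y = λ·(27 - 1) - 44 ≡ 31. → (1, 31)
4Q: (1, 31) + (30, 39). λ = (39 - 31)/(30 - 1) ≡ 8/29 mod 71. 29⁻¹ ≡ 49 (mod 71) since 29·49 = 1421 ≡ 1, so λ ≡ 37.
  x = λ² - 1 - 30 = 1369 - 31 ≡ 60; y = λ·(1 - 60) - 31 ≡ 58. → (60, 58)
5Q: (60, 58) + (30, 39). λ = (39 - 58)/(30 - 60) ≡ 52/41 mod 71. 41⁻¹ ≡ 26 (mod 71) since 41·26 = 1066 ≡ 1, so λ ≡ 3.
  x = λ² - 60 - 30 = 9 - 90 ≡ 61; y = λ·(60 - 61) - 58 ≡ 10. → (61, 10)
6Q: (61, 10) + (30, 39). λ = (39 - 10)/(30 - 61) ≡ 29/40 mod 71. 40⁻¹ ≡ 16 (mod 71), so λ ≡ 38.
  x = λ² - 61 - 30 = 1444 - 91 ≡ 4; y = λ·(61 - 4) - 10 ≡ 26. → (4, 26)
7Q: (4, 26) + (30, 39). λ = (39 - 26)/(30 - 4) ≡ 13/26 mod 71. 26⁻¹ ≡ 41 (mod 71) since 26·41 = 1066 ≡ 1, so λ ≡ 36.
  x = λ² - 4 - 30 = 1296 - 34 ≡ 55; y = λ·(4 - 55) - 26 ≡ 55. → (55, 55)
8Q: (55, 55) + (30, 39). λ = (39 - 55)/(30 - 55) ≡ 55/46 mod 71. 46⁻¹ ≡ 17 (mod 71), so λ ≡ 12.
  x = λ² - 55 - 30 = 144 - 85 ≡ 59; y = λ·(55 - 59) - 55 ≡ 39. → (59, 39)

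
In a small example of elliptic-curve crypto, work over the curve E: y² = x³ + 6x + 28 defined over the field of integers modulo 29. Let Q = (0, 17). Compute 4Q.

Double-and-add on 4 = (100)₂. Start with Q = (0, 17) for the leading 1-bit.
double: tangent at (0, 17): λ = (3·0² + 6)/(2·17) ≡ 6/5. 5⁻¹ ≡ 6 (mod 29), so λ ≡ 6·6 ≡ 7.
  x = λ² - 0 - 0 = 49 - 0 ≡ 20; y = λ·(0 - 20) - 17 ≡ 17. → (20, 17)
double: tangent at (20, 17): λ = (3·20² + 6)/(2·17) ≡ 17/5. 5⁻¹ ≡ 6 (mod 29), so λ ≡ 17·6 ≡ 15.
  x = λ² - 20 - 20 = 225 - 40 ≡ 11; y = λ·(20 - 11) - 17 ≡ 2. → (11, 2)

(11, 2)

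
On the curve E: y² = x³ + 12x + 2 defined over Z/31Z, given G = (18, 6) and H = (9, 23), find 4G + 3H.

First 4G:
Double-and-add on 4 = (100)₂. Start with G = (18, 6) for the leading 1-bit.
double: tangent at (18, 6): λ = (3·18² + 12)/(2·6) ≡ 23/12. 12⁻¹ ≡ 13 (mod 31) since 12·13 = 156 ≡ 1, so λ ≡ 23·13 ≡ 20.
  x = λ² - 18 - 18 = 400 - 36 ≡ 23; y = λ·(18 - 23) - 6 ≡ 18. → (23, 18)
double: tangent at (23, 18): λ = (3·23² + 12)/(2·18) ≡ 18/5. 5⁻¹ ≡ 25 (mod 31), so λ ≡ 18·25 ≡ 16.
  x = λ² - 23 - 23 = 256 - 46 ≡ 24; y = λ·(23 - 24) - 18 ≡ 28. → (24, 28)
4G = (24, 28).
Next 3H:
Repeated addition: build up to 3H.
2H: tangent at (9, 23): λ = (3·9² + 12)/(2·23) ≡ 7/15. 15⁻¹ ≡ 29 (mod 31) since 15·29 = 435 ≡ 1, so λ ≡ 7·29 ≡ 17.
  x = λ² - 9 - 9 = 289 - 18 ≡ 23; y = λ·(9 - 23) - 23 ≡ 18. → (23, 18)
3H: (23, 18) + (9, 23). λ = (23 - 18)/(9 - 23) ≡ 5/17 mod 31. 17⁻¹ ≡ 11 (mod 31), so λ ≡ 24.
  x = λ² - 23 - 9 = 576 - 32 ≡ 17; y = λ·(23 - 17) - 18 ≡ 2. → (17, 2)
3H = (17, 2).
Finally 4G + 3H:
(24, 28) + (17, 2). λ = (2 - 28)/(17 - 24) ≡ 5/24 mod 31. 24⁻¹ ≡ 22 (mod 31) since 24·22 = 528 ≡ 1, so λ ≡ 17.
  x = λ² - 24 - 17 = 289 - 41 ≡ 0; y = λ·(24 - 0) - 28 ≡ 8. → (0, 8)

(0, 8)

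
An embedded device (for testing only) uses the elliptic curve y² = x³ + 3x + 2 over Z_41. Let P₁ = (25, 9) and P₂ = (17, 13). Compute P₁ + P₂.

(25, 9) + (17, 13). λ = (13 - 9)/(17 - 25) ≡ 4/33 mod 41. 33⁻¹ ≡ 5 (mod 41), so λ ≡ 20.
  x = λ² - 25 - 17 = 400 - 42 ≡ 30; y = λ·(25 - 30) - 9 ≡ 14. → (30, 14)

(30, 14)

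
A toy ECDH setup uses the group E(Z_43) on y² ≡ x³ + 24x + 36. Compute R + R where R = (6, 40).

(42, 21)

tangent at (6, 40): λ = (3·6² + 24)/(2·40) ≡ 3/37. 37⁻¹ ≡ 7 (mod 43) since 37·7 = 259 ≡ 1, so λ ≡ 3·7 ≡ 21.
  x = λ² - 6 - 6 = 441 - 12 ≡ 42; y = λ·(6 - 42) - 40 ≡ 21. → (42, 21)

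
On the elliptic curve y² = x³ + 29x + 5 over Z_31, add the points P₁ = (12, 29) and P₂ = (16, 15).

(12, 29) + (16, 15). λ = (15 - 29)/(16 - 12) ≡ 17/4 mod 31. 4⁻¹ ≡ 8 (mod 31) since 4·8 = 32 ≡ 1, so λ ≡ 12.
  x = λ² - 12 - 16 = 144 - 28 ≡ 23; y = λ·(12 - 23) - 29 ≡ 25. → (23, 25)

(23, 25)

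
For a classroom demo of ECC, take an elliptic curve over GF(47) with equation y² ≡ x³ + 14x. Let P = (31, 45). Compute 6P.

(18, 31)

Repeated addition: build up to 6P.
2P: tangent at (31, 45): λ = (3·31² + 14)/(2·45) ≡ 30/43. 43⁻¹ ≡ 35 (mod 47) since 43·35 = 1505 ≡ 1, so λ ≡ 30·35 ≡ 16.
  x = λ² - 31 - 31 = 256 - 62 ≡ 6; y = λ·(31 - 6) - 45 ≡ 26. → (6, 26)
3P: (6, 26) + (31, 45). λ = (45 - 26)/(31 - 6) ≡ 19/25 mod 47. 25⁻¹ ≡ 32 (mod 47), so λ ≡ 44.
  x = λ² - 6 - 31 = 1936 - 37 ≡ 19; y = λ·(6 - 19) - 26 ≡ 13. → (19, 13)
4P: (19, 13) + (31, 45). λ = (45 - 13)/(31 - 19) ≡ 32/12 mod 47. 12⁻¹ ≡ 4 (mod 47), so λ ≡ 34.
  x = λ² - 19 - 31 = 1156 - 50 ≡ 25; y = λ·(19 - 25) - 13 ≡ 18. → (25, 18)
5P: (25, 18) + (31, 45). λ = (45 - 18)/(31 - 25) ≡ 27/6 mod 47. 6⁻¹ ≡ 8 (mod 47), so λ ≡ 28.
  x = λ² - 25 - 31 = 784 - 56 ≡ 23; y = λ·(25 - 23) - 18 ≡ 38. → (23, 38)
6P: (23, 38) + (31, 45). λ = (45 - 38)/(31 - 23) ≡ 7/8 mod 47. 8⁻¹ ≡ 6 (mod 47), so λ ≡ 42.
  x = λ² - 23 - 31 = 1764 - 54 ≡ 18; y = λ·(23 - 18) - 38 ≡ 31. → (18, 31)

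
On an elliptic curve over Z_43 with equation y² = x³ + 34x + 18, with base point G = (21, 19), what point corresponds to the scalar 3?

(25, 29)

Repeated addition: build up to 3G.
2G: tangent at (21, 19): λ = (3·21² + 34)/(2·19) ≡ 24/38. 38⁻¹ ≡ 17 (mod 43) since 38·17 = 646 ≡ 1, so λ ≡ 24·17 ≡ 21.
  x = λ² - 21 - 21 = 441 - 42 ≡ 12; y = λ·(21 - 12) - 19 ≡ 41. → (12, 41)
3G: (12, 41) + (21, 19). λ = (19 - 41)/(21 - 12) ≡ 21/9 mod 43. 9⁻¹ ≡ 24 (mod 43), so λ ≡ 31.
  x = λ² - 12 - 21 = 961 - 33 ≡ 25; y = λ·(12 - 25) - 41 ≡ 29. → (25, 29)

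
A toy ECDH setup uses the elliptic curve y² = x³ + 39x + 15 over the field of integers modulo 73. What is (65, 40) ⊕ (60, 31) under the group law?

(65, 40) + (60, 31). λ = (31 - 40)/(60 - 65) ≡ 64/68 mod 73. 68⁻¹ ≡ 29 (mod 73) since 68·29 = 1972 ≡ 1, so λ ≡ 31.
  x = λ² - 65 - 60 = 961 - 125 ≡ 33; y = λ·(65 - 33) - 40 ≡ 3. → (33, 3)

(33, 3)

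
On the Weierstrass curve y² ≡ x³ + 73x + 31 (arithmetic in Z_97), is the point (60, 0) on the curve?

y² = 0² ≡ 0; x³ + 73x + 31 = 220411 ≡ 27 (mod 97). 0 ≠ 27.

no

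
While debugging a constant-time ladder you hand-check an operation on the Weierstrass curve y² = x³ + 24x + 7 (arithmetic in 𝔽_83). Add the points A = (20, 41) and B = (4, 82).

(20, 41) + (4, 82). λ = (82 - 41)/(4 - 20) ≡ 41/67 mod 83. 67⁻¹ ≡ 57 (mod 83) since 67·57 = 3819 ≡ 1, so λ ≡ 13.
  x = λ² - 20 - 4 = 169 - 24 ≡ 62; y = λ·(20 - 62) - 41 ≡ 77. → (62, 77)

(62, 77)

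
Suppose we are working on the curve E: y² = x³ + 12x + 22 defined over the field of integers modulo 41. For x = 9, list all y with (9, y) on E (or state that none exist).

11, 30

x³ + 12x + 22 = 859 ≡ 39 (mod 41).
Square roots of 39 mod 41: 11 and 30 (since 11² = 121 ≡ 39).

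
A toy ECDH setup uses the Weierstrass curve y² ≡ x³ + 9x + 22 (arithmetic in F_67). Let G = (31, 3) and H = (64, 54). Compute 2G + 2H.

First 2G:
Repeated addition: build up to 2G.
2G: tangent at (31, 3): λ = (3·31² + 9)/(2·3) ≡ 11/6. 6⁻¹ ≡ 56 (mod 67), so λ ≡ 11·56 ≡ 13.
  x = λ² - 31 - 31 = 169 - 62 ≡ 40; y = λ·(31 - 40) - 3 ≡ 14. → (40, 14)
2G = (40, 14).
Next 2H:
Repeated addition: build up to 2H.
2H: tangent at (64, 54): λ = (3·64² + 9)/(2·54) ≡ 36/41. 41⁻¹ ≡ 18 (mod 67), so λ ≡ 36·18 ≡ 45.
  x = λ² - 64 - 64 = 2025 - 128 ≡ 21; y = λ·(64 - 21) - 54 ≡ 5. → (21, 5)
2H = (21, 5).
Finally 2G + 2H:
(40, 14) + (21, 5). λ = (5 - 14)/(21 - 40) ≡ 58/48 mod 67. 48⁻¹ ≡ 7 (mod 67) since 48·7 = 336 ≡ 1, so λ ≡ 4.
  x = λ² - 40 - 21 = 16 - 61 ≡ 22; y = λ·(40 - 22) - 14 ≡ 58. → (22, 58)

(22, 58)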